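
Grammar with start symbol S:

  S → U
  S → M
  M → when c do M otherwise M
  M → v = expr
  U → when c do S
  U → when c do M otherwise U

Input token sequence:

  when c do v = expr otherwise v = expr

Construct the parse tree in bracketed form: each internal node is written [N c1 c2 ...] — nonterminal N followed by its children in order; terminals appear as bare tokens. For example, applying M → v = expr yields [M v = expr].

S
M
when c do M otherwise M
when c do v = expr otherwise M
when c do v = expr otherwise v = expr

[S [M when c do [M v = expr] otherwise [M v = expr]]]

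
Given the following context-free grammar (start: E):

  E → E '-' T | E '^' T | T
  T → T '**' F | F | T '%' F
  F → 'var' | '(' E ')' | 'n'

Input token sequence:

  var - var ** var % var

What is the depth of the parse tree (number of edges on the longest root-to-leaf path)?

5

[E [E [T [F var]]] - [T [T [T [F var]] ** [F var]] % [F var]]]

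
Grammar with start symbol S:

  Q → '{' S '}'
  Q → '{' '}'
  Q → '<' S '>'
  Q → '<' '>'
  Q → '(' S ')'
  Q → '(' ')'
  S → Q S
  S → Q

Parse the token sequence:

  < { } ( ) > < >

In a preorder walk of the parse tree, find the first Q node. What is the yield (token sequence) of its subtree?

< { } ( ) >

[S [Q < [S [Q { }] [S [Q ( )]]] >] [S [Q < >]]]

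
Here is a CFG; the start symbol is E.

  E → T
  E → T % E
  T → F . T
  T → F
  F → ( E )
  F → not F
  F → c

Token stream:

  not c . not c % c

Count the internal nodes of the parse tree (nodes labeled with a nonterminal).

[E [T [F not [F c]] . [T [F not [F c]]]] % [E [T [F c]]]]

10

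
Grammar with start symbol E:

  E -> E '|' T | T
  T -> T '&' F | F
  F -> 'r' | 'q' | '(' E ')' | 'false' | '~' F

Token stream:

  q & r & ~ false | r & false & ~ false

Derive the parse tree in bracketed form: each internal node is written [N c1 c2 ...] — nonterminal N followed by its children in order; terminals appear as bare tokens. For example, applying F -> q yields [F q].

E
E | T
T | T
T & F | T
T & F & F | T
F & F & F | T
q & F & F | T
q & r & F | T
q & r & ~ F | T
q & r & ~ false | T
q & r & ~ false | T & F
q & r & ~ false | T & F & F
q & r & ~ false | F & F & F
q & r & ~ false | r & F & F
q & r & ~ false | r & false & F
q & r & ~ false | r & false & ~ F
q & r & ~ false | r & false & ~ false

[E [E [T [T [T [F q]] & [F r]] & [F ~ [F false]]]] | [T [T [T [F r]] & [F false]] & [F ~ [F false]]]]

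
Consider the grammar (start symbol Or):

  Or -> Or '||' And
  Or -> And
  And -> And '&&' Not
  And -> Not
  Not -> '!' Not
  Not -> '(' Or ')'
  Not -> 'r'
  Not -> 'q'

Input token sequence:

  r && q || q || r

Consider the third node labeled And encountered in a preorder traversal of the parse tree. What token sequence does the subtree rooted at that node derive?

q

[Or [Or [Or [And [And [Not r]] && [Not q]]] || [And [Not q]]] || [And [Not r]]]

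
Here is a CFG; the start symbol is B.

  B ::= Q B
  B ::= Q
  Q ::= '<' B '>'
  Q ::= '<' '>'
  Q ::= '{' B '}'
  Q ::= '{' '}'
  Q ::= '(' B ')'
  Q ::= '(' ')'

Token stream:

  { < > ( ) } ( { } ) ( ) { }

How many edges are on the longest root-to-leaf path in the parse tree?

[B [Q { [B [Q < >] [B [Q ( )]]] }] [B [Q ( [B [Q { }]] )] [B [Q ( )] [B [Q { }]]]]]

5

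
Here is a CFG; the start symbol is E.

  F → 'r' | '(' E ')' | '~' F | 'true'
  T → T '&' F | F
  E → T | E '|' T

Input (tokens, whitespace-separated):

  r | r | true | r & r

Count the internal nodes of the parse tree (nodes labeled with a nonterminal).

14

[E [E [E [E [T [F r]]] | [T [F r]]] | [T [F true]]] | [T [T [F r]] & [F r]]]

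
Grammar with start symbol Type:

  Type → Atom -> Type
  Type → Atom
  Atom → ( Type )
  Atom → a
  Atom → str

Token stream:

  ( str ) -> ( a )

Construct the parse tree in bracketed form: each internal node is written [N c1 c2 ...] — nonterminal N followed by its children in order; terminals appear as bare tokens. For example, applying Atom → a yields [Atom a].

Type
Atom -> Type
( Type ) -> Type
( Atom ) -> Type
( str ) -> Type
( str ) -> Atom
( str ) -> ( Type )
( str ) -> ( Atom )
( str ) -> ( a )

[Type [Atom ( [Type [Atom str]] )] -> [Type [Atom ( [Type [Atom a]] )]]]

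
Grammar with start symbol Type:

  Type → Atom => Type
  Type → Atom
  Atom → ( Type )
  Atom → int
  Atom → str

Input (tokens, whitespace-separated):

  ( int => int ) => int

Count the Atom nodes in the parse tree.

4

[Type [Atom ( [Type [Atom int] => [Type [Atom int]]] )] => [Type [Atom int]]]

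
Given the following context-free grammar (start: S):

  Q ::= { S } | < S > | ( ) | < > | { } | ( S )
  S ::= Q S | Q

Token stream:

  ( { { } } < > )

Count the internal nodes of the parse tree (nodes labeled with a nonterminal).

8

[S [Q ( [S [Q { [S [Q { }]] }] [S [Q < >]]] )]]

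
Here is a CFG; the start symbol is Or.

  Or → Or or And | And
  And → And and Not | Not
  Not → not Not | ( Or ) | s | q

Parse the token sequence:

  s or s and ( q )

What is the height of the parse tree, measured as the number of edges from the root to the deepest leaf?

6

[Or [Or [And [Not s]]] or [And [And [Not s]] and [Not ( [Or [And [Not q]]] )]]]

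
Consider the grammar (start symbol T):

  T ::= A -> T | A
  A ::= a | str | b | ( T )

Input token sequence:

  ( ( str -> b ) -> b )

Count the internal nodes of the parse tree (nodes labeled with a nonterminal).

[T [A ( [T [A ( [T [A str] -> [T [A b]]] )] -> [T [A b]]] )]]

10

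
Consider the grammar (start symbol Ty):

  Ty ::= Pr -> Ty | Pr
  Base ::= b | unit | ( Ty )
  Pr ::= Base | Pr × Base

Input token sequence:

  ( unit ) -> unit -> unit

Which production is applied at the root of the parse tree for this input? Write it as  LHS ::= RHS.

Ty ::= Pr -> Ty

[Ty [Pr [Base ( [Ty [Pr [Base unit]]] )]] -> [Ty [Pr [Base unit]] -> [Ty [Pr [Base unit]]]]]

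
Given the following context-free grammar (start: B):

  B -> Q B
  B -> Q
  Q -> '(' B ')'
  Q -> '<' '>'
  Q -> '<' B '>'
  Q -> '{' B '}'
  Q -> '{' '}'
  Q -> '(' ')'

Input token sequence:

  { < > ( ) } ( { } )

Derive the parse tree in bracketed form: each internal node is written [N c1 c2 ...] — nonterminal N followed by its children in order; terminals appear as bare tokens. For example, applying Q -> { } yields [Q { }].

[B [Q { [B [Q < >] [B [Q ( )]]] }] [B [Q ( [B [Q { }]] )]]]

B
Q B
{ B } B
{ Q B } B
{ < > B } B
{ < > Q } B
{ < > ( ) } B
{ < > ( ) } Q
{ < > ( ) } ( B )
{ < > ( ) } ( Q )
{ < > ( ) } ( { } )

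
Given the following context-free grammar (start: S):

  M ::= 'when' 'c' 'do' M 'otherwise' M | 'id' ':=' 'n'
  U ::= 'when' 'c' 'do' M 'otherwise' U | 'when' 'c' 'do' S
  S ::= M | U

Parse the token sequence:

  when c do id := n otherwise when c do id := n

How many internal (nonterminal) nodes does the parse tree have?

[S [U when c do [M id := n] otherwise [U when c do [S [M id := n]]]]]

6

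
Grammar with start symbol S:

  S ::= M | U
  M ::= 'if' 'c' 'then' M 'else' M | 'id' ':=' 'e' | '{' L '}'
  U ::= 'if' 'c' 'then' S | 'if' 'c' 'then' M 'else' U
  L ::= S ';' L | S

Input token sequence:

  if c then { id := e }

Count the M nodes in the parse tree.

[S [U if c then [S [M { [L [S [M id := e]]] }]]]]

2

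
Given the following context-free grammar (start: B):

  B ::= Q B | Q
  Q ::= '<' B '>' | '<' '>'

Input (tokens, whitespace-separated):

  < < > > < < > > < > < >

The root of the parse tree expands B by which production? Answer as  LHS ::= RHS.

[B [Q < [B [Q < >]] >] [B [Q < [B [Q < >]] >] [B [Q < >] [B [Q < >]]]]]

B ::= Q B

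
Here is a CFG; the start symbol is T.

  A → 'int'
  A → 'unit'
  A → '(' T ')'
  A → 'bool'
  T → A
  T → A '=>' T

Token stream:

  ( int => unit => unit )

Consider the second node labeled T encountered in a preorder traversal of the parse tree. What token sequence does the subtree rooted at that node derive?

[T [A ( [T [A int] => [T [A unit] => [T [A unit]]]] )]]

int => unit => unit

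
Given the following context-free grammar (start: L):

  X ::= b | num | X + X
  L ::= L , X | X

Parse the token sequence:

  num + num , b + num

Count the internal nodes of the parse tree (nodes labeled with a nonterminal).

[L [L [X [X num] + [X num]]] , [X [X b] + [X num]]]

8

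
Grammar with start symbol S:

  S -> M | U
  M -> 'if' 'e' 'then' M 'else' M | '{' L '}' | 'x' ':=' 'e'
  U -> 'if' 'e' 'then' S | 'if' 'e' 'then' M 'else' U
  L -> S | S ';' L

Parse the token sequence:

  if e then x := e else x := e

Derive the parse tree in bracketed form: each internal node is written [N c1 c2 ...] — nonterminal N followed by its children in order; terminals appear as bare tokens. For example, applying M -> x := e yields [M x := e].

[S [M if e then [M x := e] else [M x := e]]]

S
M
if e then M else M
if e then x := e else M
if e then x := e else x := e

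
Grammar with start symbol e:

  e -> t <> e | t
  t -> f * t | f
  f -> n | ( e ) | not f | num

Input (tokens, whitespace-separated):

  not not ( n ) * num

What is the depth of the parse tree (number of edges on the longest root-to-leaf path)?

8

[e [t [f not [f not [f ( [e [t [f n]]] )]]] * [t [f num]]]]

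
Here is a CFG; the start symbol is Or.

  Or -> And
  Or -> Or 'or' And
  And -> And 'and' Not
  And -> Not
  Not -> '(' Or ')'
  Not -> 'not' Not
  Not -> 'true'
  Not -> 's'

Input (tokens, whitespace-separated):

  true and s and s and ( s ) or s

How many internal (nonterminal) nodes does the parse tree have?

15

[Or [Or [And [And [And [And [Not true]] and [Not s]] and [Not s]] and [Not ( [Or [And [Not s]]] )]]] or [And [Not s]]]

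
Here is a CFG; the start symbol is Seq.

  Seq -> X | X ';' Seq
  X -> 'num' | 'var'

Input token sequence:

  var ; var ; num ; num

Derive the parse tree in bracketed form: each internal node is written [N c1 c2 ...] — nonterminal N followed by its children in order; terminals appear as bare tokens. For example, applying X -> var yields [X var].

Seq
X ; Seq
var ; Seq
var ; X ; Seq
var ; var ; Seq
var ; var ; X ; Seq
var ; var ; num ; Seq
var ; var ; num ; X
var ; var ; num ; num

[Seq [X var] ; [Seq [X var] ; [Seq [X num] ; [Seq [X num]]]]]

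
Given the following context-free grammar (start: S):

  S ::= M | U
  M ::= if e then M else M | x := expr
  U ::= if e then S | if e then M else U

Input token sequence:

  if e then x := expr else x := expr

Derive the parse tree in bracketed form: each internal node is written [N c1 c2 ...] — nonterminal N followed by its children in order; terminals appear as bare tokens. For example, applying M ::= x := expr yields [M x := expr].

[S [M if e then [M x := expr] else [M x := expr]]]

S
M
if e then M else M
if e then x := expr else M
if e then x := expr else x := expr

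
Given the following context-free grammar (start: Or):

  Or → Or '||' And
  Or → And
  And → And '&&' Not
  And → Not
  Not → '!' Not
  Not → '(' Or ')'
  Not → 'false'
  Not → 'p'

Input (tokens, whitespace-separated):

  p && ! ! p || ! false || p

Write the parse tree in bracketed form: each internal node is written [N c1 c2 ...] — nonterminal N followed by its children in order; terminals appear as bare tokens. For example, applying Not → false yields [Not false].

Or
Or || And
Or || And || And
And || And || And
And && Not || And || And
Not && Not || And || And
p && Not || And || And
p && ! Not || And || And
p && ! ! Not || And || And
p && ! ! p || And || And
p && ! ! p || Not || And
p && ! ! p || ! Not || And
p && ! ! p || ! false || And
p && ! ! p || ! false || Not
p && ! ! p || ! false || p

[Or [Or [Or [And [And [Not p]] && [Not ! [Not ! [Not p]]]]] || [And [Not ! [Not false]]]] || [And [Not p]]]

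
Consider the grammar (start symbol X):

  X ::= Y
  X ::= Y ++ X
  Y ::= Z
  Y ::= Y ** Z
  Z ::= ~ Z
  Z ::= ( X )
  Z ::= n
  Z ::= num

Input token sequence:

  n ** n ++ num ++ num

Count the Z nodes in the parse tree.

4

[X [Y [Y [Z n]] ** [Z n]] ++ [X [Y [Z num]] ++ [X [Y [Z num]]]]]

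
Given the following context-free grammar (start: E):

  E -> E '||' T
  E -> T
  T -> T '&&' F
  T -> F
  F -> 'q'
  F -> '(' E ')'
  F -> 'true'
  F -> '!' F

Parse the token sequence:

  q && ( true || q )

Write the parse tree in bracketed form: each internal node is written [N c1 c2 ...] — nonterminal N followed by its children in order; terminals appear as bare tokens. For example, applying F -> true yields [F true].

E
T
T && F
F && F
q && F
q && ( E )
q && ( E || T )
q && ( T || T )
q && ( F || T )
q && ( true || T )
q && ( true || F )
q && ( true || q )

[E [T [T [F q]] && [F ( [E [E [T [F true]]] || [T [F q]]] )]]]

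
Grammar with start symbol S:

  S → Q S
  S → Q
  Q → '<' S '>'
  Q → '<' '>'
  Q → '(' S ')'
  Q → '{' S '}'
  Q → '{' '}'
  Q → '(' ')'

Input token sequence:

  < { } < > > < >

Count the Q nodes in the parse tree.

4

[S [Q < [S [Q { }] [S [Q < >]]] >] [S [Q < >]]]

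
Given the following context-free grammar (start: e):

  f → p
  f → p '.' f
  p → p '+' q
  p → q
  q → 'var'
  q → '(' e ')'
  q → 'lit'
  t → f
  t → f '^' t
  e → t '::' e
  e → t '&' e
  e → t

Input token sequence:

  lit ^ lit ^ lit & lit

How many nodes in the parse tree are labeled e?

[e [t [f [p [q lit]]] ^ [t [f [p [q lit]]] ^ [t [f [p [q lit]]]]]] & [e [t [f [p [q lit]]]]]]

2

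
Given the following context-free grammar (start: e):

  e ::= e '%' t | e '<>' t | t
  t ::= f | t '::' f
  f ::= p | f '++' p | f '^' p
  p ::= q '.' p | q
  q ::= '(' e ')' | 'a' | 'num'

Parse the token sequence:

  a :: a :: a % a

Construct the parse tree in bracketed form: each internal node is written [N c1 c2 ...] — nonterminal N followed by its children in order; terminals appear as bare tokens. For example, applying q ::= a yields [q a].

[e [e [t [t [t [f [p [q a]]]] :: [f [p [q a]]]] :: [f [p [q a]]]]] % [t [f [p [q a]]]]]

e
e % t
t % t
t :: f % t
t :: f :: f % t
f :: f :: f % t
p :: f :: f % t
q :: f :: f % t
a :: f :: f % t
a :: p :: f % t
a :: q :: f % t
a :: a :: f % t
a :: a :: p % t
a :: a :: q % t
a :: a :: a % t
a :: a :: a % f
a :: a :: a % p
a :: a :: a % q
a :: a :: a % a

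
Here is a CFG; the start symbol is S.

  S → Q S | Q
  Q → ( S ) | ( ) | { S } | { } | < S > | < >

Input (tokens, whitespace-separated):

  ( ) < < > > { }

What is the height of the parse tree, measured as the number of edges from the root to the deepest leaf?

5

[S [Q ( )] [S [Q < [S [Q < >]] >] [S [Q { }]]]]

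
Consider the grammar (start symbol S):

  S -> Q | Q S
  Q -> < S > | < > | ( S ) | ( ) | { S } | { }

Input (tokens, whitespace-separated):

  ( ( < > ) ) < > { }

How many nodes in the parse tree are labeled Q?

5

[S [Q ( [S [Q ( [S [Q < >]] )]] )] [S [Q < >] [S [Q { }]]]]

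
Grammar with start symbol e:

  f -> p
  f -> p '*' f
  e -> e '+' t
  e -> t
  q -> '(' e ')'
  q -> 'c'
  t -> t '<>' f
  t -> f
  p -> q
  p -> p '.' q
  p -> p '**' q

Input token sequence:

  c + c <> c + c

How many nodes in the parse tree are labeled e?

3

[e [e [e [t [f [p [q c]]]]] + [t [t [f [p [q c]]]] <> [f [p [q c]]]]] + [t [f [p [q c]]]]]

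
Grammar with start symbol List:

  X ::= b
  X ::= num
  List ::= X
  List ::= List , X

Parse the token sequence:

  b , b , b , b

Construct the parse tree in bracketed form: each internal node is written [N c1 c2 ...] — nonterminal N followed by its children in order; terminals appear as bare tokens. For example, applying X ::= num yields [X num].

[List [List [List [List [X b]] , [X b]] , [X b]] , [X b]]

List
List , X
List , X , X
List , X , X , X
X , X , X , X
b , X , X , X
b , b , X , X
b , b , b , X
b , b , b , b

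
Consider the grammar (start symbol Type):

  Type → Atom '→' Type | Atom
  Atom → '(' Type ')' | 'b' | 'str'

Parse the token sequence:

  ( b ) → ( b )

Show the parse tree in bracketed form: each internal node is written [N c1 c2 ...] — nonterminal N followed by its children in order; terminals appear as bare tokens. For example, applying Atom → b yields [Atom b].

[Type [Atom ( [Type [Atom b]] )] → [Type [Atom ( [Type [Atom b]] )]]]

Type
Atom → Type
( Type ) → Type
( Atom ) → Type
( b ) → Type
( b ) → Atom
( b ) → ( Type )
( b ) → ( Atom )
( b ) → ( b )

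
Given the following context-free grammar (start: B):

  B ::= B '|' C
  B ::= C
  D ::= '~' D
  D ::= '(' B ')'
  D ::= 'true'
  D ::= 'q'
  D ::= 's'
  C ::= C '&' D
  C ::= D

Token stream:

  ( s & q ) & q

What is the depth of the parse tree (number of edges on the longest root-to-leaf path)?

[B [C [C [D ( [B [C [C [D s]] & [D q]]] )]] & [D q]]]

8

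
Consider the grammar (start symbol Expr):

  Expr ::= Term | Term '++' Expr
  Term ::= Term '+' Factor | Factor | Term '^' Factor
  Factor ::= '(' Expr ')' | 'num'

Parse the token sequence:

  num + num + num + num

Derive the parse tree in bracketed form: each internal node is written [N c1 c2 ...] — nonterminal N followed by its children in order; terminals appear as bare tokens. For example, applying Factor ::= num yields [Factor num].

Expr
Term
Term + Factor
Term + Factor + Factor
Term + Factor + Factor + Factor
Factor + Factor + Factor + Factor
num + Factor + Factor + Factor
num + num + Factor + Factor
num + num + num + Factor
num + num + num + num

[Expr [Term [Term [Term [Term [Factor num]] + [Factor num]] + [Factor num]] + [Factor num]]]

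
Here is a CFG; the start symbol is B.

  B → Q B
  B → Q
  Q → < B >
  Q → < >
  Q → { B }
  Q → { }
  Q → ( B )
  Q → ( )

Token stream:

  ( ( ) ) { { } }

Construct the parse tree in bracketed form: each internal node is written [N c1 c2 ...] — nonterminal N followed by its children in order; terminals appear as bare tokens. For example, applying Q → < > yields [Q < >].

[B [Q ( [B [Q ( )]] )] [B [Q { [B [Q { }]] }]]]

B
Q B
( B ) B
( Q ) B
( ( ) ) B
( ( ) ) Q
( ( ) ) { B }
( ( ) ) { Q }
( ( ) ) { { } }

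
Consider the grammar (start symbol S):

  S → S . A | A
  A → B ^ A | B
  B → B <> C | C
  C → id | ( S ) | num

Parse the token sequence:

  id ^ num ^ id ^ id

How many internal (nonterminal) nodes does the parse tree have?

[S [A [B [C id]] ^ [A [B [C num]] ^ [A [B [C id]] ^ [A [B [C id]]]]]]]

13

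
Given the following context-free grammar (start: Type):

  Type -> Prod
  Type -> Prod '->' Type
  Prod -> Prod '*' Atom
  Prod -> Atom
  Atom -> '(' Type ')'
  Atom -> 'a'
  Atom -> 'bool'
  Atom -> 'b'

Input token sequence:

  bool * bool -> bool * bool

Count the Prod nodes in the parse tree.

4

[Type [Prod [Prod [Atom bool]] * [Atom bool]] -> [Type [Prod [Prod [Atom bool]] * [Atom bool]]]]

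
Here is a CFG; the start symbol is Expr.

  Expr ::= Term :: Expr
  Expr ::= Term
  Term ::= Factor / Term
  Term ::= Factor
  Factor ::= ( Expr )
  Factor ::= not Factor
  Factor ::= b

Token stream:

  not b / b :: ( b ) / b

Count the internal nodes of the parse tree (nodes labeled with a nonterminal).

[Expr [Term [Factor not [Factor b]] / [Term [Factor b]]] :: [Expr [Term [Factor ( [Expr [Term [Factor b]]] )] / [Term [Factor b]]]]]

14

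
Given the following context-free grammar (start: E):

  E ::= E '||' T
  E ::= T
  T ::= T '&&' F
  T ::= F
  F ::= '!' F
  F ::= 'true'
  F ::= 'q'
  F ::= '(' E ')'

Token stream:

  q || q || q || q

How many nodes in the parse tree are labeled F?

[E [E [E [E [T [F q]]] || [T [F q]]] || [T [F q]]] || [T [F q]]]

4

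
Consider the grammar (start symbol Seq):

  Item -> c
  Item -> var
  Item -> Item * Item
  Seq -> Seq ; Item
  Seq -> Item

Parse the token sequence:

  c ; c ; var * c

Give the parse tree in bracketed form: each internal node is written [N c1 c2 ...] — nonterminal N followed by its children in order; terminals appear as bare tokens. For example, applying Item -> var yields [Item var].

Seq
Seq ; Item
Seq ; Item ; Item
Item ; Item ; Item
c ; Item ; Item
c ; c ; Item
c ; c ; Item * Item
c ; c ; var * Item
c ; c ; var * c

[Seq [Seq [Seq [Item c]] ; [Item c]] ; [Item [Item var] * [Item c]]]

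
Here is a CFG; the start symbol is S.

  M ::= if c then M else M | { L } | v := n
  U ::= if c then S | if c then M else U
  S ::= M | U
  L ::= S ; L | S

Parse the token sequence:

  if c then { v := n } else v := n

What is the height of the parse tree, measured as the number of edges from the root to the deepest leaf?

6

[S [M if c then [M { [L [S [M v := n]]] }] else [M v := n]]]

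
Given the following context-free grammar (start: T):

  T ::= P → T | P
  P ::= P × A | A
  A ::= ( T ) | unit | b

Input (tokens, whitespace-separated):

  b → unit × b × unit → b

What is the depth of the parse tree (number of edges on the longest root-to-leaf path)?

6

[T [P [A b]] → [T [P [P [P [A unit]] × [A b]] × [A unit]] → [T [P [A b]]]]]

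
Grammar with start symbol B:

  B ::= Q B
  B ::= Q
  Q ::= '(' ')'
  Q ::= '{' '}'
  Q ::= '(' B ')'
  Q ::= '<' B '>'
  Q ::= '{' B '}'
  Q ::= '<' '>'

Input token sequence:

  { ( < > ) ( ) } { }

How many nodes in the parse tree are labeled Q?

[B [Q { [B [Q ( [B [Q < >]] )] [B [Q ( )]]] }] [B [Q { }]]]

5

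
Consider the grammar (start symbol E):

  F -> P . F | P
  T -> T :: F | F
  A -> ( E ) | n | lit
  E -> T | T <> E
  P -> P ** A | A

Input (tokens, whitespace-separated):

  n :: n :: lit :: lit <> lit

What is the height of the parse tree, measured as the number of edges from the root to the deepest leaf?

[E [T [T [T [T [F [P [A n]]]] :: [F [P [A n]]]] :: [F [P [A lit]]]] :: [F [P [A lit]]]] <> [E [T [F [P [A lit]]]]]]

8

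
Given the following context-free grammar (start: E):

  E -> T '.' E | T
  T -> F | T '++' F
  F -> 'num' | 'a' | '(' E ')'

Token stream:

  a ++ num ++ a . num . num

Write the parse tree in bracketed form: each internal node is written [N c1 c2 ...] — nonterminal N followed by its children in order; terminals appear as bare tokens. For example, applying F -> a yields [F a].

[E [T [T [T [F a]] ++ [F num]] ++ [F a]] . [E [T [F num]] . [E [T [F num]]]]]

E
T . E
T ++ F . E
T ++ F ++ F . E
F ++ F ++ F . E
a ++ F ++ F . E
a ++ num ++ F . E
a ++ num ++ a . E
a ++ num ++ a . T . E
a ++ num ++ a . F . E
a ++ num ++ a . num . E
a ++ num ++ a . num . T
a ++ num ++ a . num . F
a ++ num ++ a . num . num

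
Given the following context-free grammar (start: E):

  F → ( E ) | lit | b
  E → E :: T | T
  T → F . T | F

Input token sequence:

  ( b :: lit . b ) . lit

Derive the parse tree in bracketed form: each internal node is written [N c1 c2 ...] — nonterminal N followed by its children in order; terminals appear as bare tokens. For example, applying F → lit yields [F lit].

E
T
F . T
( E ) . T
( E :: T ) . T
( T :: T ) . T
( F :: T ) . T
( b :: T ) . T
( b :: F . T ) . T
( b :: lit . T ) . T
( b :: lit . F ) . T
( b :: lit . b ) . T
( b :: lit . b ) . F
( b :: lit . b ) . lit

[E [T [F ( [E [E [T [F b]]] :: [T [F lit] . [T [F b]]]] )] . [T [F lit]]]]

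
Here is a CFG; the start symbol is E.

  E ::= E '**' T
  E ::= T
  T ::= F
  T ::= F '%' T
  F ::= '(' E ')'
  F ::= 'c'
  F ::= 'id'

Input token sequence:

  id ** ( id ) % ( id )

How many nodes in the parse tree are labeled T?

5

[E [E [T [F id]]] ** [T [F ( [E [T [F id]]] )] % [T [F ( [E [T [F id]]] )]]]]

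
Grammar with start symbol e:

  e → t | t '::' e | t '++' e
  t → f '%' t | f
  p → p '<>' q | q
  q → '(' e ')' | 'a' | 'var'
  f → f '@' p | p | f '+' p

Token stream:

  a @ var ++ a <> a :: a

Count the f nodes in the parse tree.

4

[e [t [f [f [p [q a]]] @ [p [q var]]]] ++ [e [t [f [p [p [q a]] <> [q a]]]] :: [e [t [f [p [q a]]]]]]]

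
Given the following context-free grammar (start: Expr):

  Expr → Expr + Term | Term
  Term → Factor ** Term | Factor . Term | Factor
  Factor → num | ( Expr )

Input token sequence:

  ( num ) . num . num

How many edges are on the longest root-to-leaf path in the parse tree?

6

[Expr [Term [Factor ( [Expr [Term [Factor num]]] )] . [Term [Factor num] . [Term [Factor num]]]]]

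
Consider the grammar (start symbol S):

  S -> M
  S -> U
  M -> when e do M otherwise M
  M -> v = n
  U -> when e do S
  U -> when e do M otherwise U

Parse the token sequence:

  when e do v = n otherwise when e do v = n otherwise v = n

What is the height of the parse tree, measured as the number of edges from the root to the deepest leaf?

4

[S [M when e do [M v = n] otherwise [M when e do [M v = n] otherwise [M v = n]]]]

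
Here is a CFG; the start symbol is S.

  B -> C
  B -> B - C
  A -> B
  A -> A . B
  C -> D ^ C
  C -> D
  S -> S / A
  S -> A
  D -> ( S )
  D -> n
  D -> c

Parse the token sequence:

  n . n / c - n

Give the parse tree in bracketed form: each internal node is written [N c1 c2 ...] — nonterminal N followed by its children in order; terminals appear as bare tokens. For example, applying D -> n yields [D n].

[S [S [A [A [B [C [D n]]]] . [B [C [D n]]]]] / [A [B [B [C [D c]]] - [C [D n]]]]]

S
S / A
A / A
A . B / A
B . B / A
C . B / A
D . B / A
n . B / A
n . C / A
n . D / A
n . n / A
n . n / B
n . n / B - C
n . n / C - C
n . n / D - C
n . n / c - C
n . n / c - D
n . n / c - n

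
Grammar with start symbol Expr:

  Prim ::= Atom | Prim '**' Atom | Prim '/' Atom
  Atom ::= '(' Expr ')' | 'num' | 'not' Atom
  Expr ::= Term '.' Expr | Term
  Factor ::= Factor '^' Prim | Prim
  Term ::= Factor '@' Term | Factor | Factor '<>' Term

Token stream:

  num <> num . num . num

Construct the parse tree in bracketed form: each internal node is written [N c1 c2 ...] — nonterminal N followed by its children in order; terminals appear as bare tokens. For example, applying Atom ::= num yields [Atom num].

[Expr [Term [Factor [Prim [Atom num]]] <> [Term [Factor [Prim [Atom num]]]]] . [Expr [Term [Factor [Prim [Atom num]]]] . [Expr [Term [Factor [Prim [Atom num]]]]]]]

Expr
Term . Expr
Factor <> Term . Expr
Prim <> Term . Expr
Atom <> Term . Expr
num <> Term . Expr
num <> Factor . Expr
num <> Prim . Expr
num <> Atom . Expr
num <> num . Expr
num <> num . Term . Expr
num <> num . Factor . Expr
num <> num . Prim . Expr
num <> num . Atom . Expr
num <> num . num . Expr
num <> num . num . Term
num <> num . num . Factor
num <> num . num . Prim
num <> num . num . Atom
num <> num . num . num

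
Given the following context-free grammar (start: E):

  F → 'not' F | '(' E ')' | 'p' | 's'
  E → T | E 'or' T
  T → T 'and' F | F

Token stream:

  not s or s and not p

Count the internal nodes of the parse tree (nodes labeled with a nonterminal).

[E [E [T [F not [F s]]]] or [T [T [F s]] and [F not [F p]]]]

10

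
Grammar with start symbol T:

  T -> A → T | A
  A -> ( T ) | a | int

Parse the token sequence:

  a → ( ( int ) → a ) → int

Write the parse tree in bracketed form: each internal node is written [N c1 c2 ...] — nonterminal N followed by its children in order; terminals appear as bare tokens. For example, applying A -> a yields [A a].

T
A → T
a → T
a → A → T
a → ( T ) → T
a → ( A → T ) → T
a → ( ( T ) → T ) → T
a → ( ( A ) → T ) → T
a → ( ( int ) → T ) → T
a → ( ( int ) → A ) → T
a → ( ( int ) → a ) → T
a → ( ( int ) → a ) → A
a → ( ( int ) → a ) → int

[T [A a] → [T [A ( [T [A ( [T [A int]] )] → [T [A a]]] )] → [T [A int]]]]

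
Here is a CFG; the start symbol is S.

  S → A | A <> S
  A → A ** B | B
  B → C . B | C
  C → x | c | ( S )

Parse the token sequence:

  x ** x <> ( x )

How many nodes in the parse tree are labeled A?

4

[S [A [A [B [C x]]] ** [B [C x]]] <> [S [A [B [C ( [S [A [B [C x]]]] )]]]]]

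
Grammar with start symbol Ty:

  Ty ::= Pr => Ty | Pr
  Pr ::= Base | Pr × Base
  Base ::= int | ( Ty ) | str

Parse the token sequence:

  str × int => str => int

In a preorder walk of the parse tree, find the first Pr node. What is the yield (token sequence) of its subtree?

[Ty [Pr [Pr [Base str]] × [Base int]] => [Ty [Pr [Base str]] => [Ty [Pr [Base int]]]]]

str × int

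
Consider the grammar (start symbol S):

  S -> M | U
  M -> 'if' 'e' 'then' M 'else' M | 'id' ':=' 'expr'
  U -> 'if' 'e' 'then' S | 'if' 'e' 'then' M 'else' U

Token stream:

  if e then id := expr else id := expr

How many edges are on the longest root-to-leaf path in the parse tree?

[S [M if e then [M id := expr] else [M id := expr]]]

3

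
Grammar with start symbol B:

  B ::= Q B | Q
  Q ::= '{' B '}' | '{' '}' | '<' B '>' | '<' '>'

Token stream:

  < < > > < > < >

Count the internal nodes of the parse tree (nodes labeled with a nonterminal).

8

[B [Q < [B [Q < >]] >] [B [Q < >] [B [Q < >]]]]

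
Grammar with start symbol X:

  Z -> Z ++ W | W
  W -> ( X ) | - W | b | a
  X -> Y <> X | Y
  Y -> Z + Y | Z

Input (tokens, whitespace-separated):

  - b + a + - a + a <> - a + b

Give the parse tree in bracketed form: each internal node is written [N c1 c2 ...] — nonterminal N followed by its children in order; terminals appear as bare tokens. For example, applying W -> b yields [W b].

X
Y <> X
Z + Y <> X
W + Y <> X
- W + Y <> X
- b + Y <> X
- b + Z + Y <> X
- b + W + Y <> X
- b + a + Y <> X
- b + a + Z + Y <> X
- b + a + W + Y <> X
- b + a + - W + Y <> X
- b + a + - a + Y <> X
- b + a + - a + Z <> X
- b + a + - a + W <> X
- b + a + - a + a <> X
- b + a + - a + a <> Y
- b + a + - a + a <> Z + Y
- b + a + - a + a <> W + Y
- b + a + - a + a <> - W + Y
- b + a + - a + a <> - a + Y
- b + a + - a + a <> - a + Z
- b + a + - a + a <> - a + W
- b + a + - a + a <> - a + b

[X [Y [Z [W - [W b]]] + [Y [Z [W a]] + [Y [Z [W - [W a]]] + [Y [Z [W a]]]]]] <> [X [Y [Z [W - [W a]]] + [Y [Z [W b]]]]]]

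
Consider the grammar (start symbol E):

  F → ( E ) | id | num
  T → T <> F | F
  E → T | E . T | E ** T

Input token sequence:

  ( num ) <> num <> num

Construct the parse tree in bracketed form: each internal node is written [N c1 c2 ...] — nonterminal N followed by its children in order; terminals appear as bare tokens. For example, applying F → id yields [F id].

[E [T [T [T [F ( [E [T [F num]]] )]] <> [F num]] <> [F num]]]

E
T
T <> F
T <> F <> F
F <> F <> F
( E ) <> F <> F
( T ) <> F <> F
( F ) <> F <> F
( num ) <> F <> F
( num ) <> num <> F
( num ) <> num <> num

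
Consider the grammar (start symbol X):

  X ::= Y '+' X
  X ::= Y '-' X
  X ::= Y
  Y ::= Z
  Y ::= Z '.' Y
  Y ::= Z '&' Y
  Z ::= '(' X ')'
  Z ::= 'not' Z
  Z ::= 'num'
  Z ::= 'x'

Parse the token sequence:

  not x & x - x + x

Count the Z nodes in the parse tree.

[X [Y [Z not [Z x]] & [Y [Z x]]] - [X [Y [Z x]] + [X [Y [Z x]]]]]

5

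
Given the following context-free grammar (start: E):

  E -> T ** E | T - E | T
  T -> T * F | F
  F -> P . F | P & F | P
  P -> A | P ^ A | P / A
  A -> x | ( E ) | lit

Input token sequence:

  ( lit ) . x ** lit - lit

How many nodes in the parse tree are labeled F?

[E [T [F [P [A ( [E [T [F [P [A lit]]]]] )]] . [F [P [A x]]]]] ** [E [T [F [P [A lit]]]] - [E [T [F [P [A lit]]]]]]]

5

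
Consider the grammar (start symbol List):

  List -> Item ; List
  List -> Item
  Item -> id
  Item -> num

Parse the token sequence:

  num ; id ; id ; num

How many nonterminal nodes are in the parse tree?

8

[List [Item num] ; [List [Item id] ; [List [Item id] ; [List [Item num]]]]]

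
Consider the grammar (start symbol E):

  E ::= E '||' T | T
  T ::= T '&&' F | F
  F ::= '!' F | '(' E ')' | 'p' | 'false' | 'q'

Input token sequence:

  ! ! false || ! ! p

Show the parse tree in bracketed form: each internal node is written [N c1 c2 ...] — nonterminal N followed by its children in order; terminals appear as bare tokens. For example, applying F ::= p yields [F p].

[E [E [T [F ! [F ! [F false]]]]] || [T [F ! [F ! [F p]]]]]

E
E || T
T || T
F || T
! F || T
! ! F || T
! ! false || T
! ! false || F
! ! false || ! F
! ! false || ! ! F
! ! false || ! ! p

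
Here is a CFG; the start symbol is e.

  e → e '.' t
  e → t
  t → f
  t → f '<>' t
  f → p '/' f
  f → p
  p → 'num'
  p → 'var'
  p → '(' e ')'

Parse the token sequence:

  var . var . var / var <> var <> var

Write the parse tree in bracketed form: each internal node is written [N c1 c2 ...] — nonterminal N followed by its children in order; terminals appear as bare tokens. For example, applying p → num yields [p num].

e
e . t
e . t . t
t . t . t
f . t . t
p . t . t
var . t . t
var . f . t
var . p . t
var . var . t
var . var . f <> t
var . var . p / f <> t
var . var . var / f <> t
var . var . var / p <> t
var . var . var / var <> t
var . var . var / var <> f <> t
var . var . var / var <> p <> t
var . var . var / var <> var <> t
var . var . var / var <> var <> f
var . var . var / var <> var <> p
var . var . var / var <> var <> var

[e [e [e [t [f [p var]]]] . [t [f [p var]]]] . [t [f [p var] / [f [p var]]] <> [t [f [p var]] <> [t [f [p var]]]]]]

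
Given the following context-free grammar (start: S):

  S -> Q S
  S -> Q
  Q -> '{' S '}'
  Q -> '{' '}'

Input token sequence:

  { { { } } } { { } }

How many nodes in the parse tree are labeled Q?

[S [Q { [S [Q { [S [Q { }]] }]] }] [S [Q { [S [Q { }]] }]]]

5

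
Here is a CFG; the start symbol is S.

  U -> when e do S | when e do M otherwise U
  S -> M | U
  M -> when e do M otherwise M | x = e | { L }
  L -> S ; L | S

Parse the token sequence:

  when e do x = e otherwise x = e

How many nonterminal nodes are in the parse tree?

4

[S [M when e do [M x = e] otherwise [M x = e]]]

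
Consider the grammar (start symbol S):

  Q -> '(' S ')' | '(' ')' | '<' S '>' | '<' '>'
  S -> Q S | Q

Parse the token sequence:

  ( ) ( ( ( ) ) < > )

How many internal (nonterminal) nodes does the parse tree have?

[S [Q ( )] [S [Q ( [S [Q ( [S [Q ( )]] )] [S [Q < >]]] )]]]

10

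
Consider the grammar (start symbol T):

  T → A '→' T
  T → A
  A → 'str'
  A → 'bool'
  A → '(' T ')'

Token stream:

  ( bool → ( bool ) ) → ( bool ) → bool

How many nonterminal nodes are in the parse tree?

14

[T [A ( [T [A bool] → [T [A ( [T [A bool]] )]]] )] → [T [A ( [T [A bool]] )] → [T [A bool]]]]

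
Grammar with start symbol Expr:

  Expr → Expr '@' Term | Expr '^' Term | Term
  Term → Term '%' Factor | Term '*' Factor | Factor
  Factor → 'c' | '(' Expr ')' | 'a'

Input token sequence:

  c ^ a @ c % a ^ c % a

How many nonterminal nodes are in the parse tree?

[Expr [Expr [Expr [Expr [Term [Factor c]]] ^ [Term [Factor a]]] @ [Term [Term [Factor c]] % [Factor a]]] ^ [Term [Term [Factor c]] % [Factor a]]]

16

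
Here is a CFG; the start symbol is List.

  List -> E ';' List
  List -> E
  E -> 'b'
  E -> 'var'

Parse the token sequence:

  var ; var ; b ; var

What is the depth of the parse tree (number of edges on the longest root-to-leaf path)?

5

[List [E var] ; [List [E var] ; [List [E b] ; [List [E var]]]]]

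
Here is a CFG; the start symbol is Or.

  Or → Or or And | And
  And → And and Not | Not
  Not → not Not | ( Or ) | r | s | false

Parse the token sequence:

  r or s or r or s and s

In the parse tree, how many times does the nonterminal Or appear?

[Or [Or [Or [Or [And [Not r]]] or [And [Not s]]] or [And [Not r]]] or [And [And [Not s]] and [Not s]]]

4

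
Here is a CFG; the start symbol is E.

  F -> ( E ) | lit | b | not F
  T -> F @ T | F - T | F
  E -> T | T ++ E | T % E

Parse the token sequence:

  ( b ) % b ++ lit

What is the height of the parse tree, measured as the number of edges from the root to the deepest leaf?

[E [T [F ( [E [T [F b]]] )]] % [E [T [F b]] ++ [E [T [F lit]]]]]

6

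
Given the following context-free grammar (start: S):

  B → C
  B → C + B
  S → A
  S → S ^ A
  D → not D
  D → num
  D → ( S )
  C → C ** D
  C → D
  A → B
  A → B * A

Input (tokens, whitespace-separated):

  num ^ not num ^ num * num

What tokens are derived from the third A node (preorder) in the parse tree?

[S [S [S [A [B [C [D num]]]]] ^ [A [B [C [D not [D num]]]]]] ^ [A [B [C [D num]]] * [A [B [C [D num]]]]]]

num * num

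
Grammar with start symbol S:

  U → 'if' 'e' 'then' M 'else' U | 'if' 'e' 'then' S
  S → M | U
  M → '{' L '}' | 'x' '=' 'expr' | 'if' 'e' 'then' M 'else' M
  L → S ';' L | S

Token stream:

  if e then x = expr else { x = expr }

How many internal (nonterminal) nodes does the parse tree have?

[S [M if e then [M x = expr] else [M { [L [S [M x = expr]]] }]]]

7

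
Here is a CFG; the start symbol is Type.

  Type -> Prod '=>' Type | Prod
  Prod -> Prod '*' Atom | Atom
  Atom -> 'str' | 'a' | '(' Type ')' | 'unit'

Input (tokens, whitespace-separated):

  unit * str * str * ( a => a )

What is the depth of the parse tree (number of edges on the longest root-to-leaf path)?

[Type [Prod [Prod [Prod [Prod [Atom unit]] * [Atom str]] * [Atom str]] * [Atom ( [Type [Prod [Atom a]] => [Type [Prod [Atom a]]]] )]]]

7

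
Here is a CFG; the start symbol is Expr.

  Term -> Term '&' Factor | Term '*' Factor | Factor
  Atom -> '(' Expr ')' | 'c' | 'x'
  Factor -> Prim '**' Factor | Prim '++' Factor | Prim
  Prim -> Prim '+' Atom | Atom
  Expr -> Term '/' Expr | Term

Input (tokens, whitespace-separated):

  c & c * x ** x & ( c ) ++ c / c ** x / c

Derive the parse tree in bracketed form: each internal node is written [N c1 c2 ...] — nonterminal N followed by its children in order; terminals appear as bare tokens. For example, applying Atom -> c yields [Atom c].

[Expr [Term [Term [Term [Term [Factor [Prim [Atom c]]]] & [Factor [Prim [Atom c]]]] * [Factor [Prim [Atom x]] ** [Factor [Prim [Atom x]]]]] & [Factor [Prim [Atom ( [Expr [Term [Factor [Prim [Atom c]]]]] )]] ++ [Factor [Prim [Atom c]]]]] / [Expr [Term [Factor [Prim [Atom c]] ** [Factor [Prim [Atom x]]]]] / [Expr [Term [Factor [Prim [Atom c]]]]]]]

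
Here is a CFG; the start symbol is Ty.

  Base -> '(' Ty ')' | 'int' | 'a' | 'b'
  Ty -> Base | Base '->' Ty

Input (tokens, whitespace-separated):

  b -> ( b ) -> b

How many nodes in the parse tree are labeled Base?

4

[Ty [Base b] -> [Ty [Base ( [Ty [Base b]] )] -> [Ty [Base b]]]]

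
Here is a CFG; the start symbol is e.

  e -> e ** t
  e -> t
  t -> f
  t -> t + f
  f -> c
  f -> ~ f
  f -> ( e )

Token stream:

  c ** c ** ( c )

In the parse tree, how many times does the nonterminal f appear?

4

[e [e [e [t [f c]]] ** [t [f c]]] ** [t [f ( [e [t [f c]]] )]]]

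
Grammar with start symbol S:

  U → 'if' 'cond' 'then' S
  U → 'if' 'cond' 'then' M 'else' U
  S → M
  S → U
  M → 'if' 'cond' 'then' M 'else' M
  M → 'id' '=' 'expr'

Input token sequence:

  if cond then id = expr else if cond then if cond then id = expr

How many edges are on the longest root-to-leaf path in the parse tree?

7

[S [U if cond then [M id = expr] else [U if cond then [S [U if cond then [S [M id = expr]]]]]]]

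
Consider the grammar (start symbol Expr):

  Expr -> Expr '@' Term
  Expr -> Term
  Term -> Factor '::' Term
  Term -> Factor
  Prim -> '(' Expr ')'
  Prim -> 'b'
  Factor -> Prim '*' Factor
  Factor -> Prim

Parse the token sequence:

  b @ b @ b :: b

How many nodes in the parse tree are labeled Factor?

[Expr [Expr [Expr [Term [Factor [Prim b]]]] @ [Term [Factor [Prim b]]]] @ [Term [Factor [Prim b]] :: [Term [Factor [Prim b]]]]]

4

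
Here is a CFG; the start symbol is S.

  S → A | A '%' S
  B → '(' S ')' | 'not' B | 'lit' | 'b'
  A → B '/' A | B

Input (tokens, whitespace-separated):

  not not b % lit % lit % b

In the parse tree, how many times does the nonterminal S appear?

[S [A [B not [B not [B b]]]] % [S [A [B lit]] % [S [A [B lit]] % [S [A [B b]]]]]]

4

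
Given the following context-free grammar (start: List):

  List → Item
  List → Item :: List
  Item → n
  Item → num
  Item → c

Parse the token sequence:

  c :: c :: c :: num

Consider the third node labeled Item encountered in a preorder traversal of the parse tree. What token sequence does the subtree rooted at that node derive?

[List [Item c] :: [List [Item c] :: [List [Item c] :: [List [Item num]]]]]

c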